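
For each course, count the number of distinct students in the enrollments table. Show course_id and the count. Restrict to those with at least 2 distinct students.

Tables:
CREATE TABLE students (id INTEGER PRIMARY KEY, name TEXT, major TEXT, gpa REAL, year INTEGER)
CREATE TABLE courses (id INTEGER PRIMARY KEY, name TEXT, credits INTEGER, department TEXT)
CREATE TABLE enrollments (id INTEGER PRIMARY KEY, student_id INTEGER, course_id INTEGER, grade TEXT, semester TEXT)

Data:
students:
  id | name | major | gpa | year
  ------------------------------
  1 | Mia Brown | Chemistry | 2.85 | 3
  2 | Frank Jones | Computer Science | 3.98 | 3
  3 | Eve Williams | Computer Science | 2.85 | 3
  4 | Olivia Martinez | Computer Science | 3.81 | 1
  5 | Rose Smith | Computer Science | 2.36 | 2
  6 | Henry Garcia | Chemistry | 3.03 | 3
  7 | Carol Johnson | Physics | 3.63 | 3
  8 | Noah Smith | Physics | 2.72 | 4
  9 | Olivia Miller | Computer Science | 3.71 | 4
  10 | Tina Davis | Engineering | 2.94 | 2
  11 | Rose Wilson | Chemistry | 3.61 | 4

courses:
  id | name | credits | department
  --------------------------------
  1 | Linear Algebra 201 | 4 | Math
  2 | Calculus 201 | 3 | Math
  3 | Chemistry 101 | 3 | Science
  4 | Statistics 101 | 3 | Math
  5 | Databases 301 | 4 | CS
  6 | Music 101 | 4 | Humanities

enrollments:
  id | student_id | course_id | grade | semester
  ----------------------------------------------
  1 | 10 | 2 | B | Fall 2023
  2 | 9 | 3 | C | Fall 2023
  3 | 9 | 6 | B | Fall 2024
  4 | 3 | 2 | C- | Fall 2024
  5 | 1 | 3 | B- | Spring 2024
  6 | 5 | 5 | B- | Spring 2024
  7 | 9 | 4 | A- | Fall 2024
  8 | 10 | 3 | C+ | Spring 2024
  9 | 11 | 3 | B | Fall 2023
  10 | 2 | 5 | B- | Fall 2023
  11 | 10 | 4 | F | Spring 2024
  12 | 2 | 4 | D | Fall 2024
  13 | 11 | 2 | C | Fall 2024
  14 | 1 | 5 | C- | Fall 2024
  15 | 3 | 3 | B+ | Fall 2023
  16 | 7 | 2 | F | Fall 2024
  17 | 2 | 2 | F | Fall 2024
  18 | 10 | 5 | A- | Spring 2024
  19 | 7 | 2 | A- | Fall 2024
SELECT course_id, COUNT(DISTINCT student_id) AS distinct_student_count FROM enrollments GROUP BY course_id HAVING COUNT(DISTINCT student_id) >= 2

Execution result:
course_id | distinct_student_count
2 | 5
3 | 5
4 | 3
5 | 4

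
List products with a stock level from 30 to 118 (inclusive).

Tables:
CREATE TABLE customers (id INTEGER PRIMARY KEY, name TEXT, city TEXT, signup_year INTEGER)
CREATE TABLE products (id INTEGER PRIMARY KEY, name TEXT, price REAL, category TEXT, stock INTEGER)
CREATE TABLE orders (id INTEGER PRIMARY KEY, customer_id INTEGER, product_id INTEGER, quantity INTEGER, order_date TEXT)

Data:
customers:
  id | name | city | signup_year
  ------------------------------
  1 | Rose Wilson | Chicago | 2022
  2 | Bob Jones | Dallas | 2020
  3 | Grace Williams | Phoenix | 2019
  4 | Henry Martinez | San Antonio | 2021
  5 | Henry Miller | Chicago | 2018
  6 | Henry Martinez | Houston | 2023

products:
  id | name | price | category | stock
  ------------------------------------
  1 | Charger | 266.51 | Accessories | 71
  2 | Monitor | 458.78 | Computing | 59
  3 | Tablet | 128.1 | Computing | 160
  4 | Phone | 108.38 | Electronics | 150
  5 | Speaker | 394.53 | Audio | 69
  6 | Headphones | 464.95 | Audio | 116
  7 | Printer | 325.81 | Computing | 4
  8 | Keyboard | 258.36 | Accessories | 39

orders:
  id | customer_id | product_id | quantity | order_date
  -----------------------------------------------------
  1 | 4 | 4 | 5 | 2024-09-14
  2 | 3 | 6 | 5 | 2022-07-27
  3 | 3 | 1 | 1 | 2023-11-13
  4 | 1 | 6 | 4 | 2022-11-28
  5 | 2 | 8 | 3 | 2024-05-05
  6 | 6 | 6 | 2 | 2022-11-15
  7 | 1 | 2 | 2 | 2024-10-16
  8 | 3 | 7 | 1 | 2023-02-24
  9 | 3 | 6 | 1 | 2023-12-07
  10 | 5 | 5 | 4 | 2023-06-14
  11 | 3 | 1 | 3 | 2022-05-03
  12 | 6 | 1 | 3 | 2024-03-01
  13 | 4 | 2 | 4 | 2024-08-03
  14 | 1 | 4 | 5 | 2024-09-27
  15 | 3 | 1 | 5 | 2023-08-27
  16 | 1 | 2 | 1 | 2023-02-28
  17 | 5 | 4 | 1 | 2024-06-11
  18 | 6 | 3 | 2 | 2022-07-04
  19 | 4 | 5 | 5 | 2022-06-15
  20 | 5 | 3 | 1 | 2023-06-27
SELECT name, stock FROM products WHERE stock BETWEEN 30 AND 118

Execution result:
name | stock
Charger | 71
Monitor | 59
Speaker | 69
Headphones | 116
Keyboard | 39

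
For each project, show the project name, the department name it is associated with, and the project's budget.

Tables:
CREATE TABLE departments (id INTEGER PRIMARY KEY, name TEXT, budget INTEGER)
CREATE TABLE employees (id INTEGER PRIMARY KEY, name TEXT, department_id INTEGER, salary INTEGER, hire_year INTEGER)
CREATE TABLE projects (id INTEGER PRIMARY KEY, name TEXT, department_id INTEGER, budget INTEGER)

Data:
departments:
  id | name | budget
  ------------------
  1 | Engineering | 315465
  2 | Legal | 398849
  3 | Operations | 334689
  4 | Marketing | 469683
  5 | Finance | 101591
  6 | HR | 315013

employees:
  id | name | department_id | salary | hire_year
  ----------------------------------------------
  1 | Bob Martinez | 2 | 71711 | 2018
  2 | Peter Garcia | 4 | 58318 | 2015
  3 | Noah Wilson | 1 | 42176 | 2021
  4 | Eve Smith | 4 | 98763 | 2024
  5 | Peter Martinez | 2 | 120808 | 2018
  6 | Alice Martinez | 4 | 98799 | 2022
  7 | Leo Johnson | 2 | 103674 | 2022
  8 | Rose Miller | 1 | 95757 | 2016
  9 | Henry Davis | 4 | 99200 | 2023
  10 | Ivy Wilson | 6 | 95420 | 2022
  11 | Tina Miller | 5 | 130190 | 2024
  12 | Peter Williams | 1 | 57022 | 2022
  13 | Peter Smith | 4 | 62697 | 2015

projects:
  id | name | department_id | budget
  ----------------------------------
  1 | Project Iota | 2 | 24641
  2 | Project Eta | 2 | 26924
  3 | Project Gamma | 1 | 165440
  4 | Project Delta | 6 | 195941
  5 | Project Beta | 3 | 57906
SELECT c.name, p.name AS department, c.budget FROM projects c JOIN departments p ON c.department_id = p.id

Execution result:
name | department | budget
Project Iota | Legal | 24641
Project Eta | Legal | 26924
Project Gamma | Engineering | 165440
Project Delta | HR | 195941
Project Beta | Operations | 57906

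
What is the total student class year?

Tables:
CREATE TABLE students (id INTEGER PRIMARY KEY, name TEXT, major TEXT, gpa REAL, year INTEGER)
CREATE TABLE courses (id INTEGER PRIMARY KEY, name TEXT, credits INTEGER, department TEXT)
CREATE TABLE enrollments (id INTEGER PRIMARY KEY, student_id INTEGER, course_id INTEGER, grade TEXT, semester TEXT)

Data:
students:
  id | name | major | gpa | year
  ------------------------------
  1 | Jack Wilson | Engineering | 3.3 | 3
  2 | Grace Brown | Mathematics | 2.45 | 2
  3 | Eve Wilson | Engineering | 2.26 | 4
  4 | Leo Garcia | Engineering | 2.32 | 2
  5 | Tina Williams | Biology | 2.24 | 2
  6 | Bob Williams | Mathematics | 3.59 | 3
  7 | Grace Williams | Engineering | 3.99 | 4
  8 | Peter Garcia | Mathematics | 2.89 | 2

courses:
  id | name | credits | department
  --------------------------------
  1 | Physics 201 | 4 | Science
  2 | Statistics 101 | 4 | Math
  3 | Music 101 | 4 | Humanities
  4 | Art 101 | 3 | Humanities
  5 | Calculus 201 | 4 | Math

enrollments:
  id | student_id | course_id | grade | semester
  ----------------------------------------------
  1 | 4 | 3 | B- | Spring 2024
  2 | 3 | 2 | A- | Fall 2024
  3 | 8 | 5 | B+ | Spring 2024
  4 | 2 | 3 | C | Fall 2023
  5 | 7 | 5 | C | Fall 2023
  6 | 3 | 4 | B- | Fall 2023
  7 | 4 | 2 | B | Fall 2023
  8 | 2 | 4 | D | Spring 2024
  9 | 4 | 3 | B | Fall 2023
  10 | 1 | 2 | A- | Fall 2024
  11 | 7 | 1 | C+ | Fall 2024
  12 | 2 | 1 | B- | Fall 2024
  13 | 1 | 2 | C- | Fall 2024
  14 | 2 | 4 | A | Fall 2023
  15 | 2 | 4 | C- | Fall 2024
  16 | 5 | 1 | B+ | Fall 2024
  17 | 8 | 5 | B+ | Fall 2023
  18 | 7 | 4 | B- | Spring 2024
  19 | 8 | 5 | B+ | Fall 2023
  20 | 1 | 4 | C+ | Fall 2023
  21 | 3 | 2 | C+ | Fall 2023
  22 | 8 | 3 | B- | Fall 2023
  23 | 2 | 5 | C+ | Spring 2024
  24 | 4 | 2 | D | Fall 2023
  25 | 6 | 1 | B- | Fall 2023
SELECT SUM(year) FROM students

Execution result:
22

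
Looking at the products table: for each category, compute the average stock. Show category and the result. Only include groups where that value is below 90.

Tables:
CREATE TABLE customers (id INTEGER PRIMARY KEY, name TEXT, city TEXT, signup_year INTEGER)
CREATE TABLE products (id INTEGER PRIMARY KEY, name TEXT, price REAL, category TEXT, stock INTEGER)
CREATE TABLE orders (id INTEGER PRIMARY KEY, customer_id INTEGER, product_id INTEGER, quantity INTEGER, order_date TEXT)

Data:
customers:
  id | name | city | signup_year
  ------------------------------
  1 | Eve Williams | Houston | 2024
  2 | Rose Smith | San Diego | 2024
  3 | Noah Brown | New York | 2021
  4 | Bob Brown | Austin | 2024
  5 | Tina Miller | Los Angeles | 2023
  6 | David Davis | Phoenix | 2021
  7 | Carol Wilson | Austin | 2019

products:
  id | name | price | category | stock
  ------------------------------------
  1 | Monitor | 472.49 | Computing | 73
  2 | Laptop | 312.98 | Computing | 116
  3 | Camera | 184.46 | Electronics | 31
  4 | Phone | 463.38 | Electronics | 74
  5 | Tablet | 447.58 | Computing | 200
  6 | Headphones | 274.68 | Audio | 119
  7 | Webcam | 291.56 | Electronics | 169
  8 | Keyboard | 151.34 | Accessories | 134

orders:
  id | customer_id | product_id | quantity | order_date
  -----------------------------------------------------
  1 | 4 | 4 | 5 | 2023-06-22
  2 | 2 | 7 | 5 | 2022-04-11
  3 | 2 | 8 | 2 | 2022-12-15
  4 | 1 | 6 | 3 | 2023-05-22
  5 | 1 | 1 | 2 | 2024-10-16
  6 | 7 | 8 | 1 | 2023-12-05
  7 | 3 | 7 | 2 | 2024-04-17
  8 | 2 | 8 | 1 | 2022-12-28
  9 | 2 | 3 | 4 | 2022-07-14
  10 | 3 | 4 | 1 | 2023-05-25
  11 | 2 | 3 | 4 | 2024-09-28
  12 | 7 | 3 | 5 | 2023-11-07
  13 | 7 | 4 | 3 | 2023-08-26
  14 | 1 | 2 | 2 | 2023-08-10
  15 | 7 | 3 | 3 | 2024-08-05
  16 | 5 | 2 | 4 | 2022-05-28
SELECT category, AVG(stock) AS avg_stock FROM products GROUP BY category HAVING AVG(stock) < 90

Execution result:
(no rows)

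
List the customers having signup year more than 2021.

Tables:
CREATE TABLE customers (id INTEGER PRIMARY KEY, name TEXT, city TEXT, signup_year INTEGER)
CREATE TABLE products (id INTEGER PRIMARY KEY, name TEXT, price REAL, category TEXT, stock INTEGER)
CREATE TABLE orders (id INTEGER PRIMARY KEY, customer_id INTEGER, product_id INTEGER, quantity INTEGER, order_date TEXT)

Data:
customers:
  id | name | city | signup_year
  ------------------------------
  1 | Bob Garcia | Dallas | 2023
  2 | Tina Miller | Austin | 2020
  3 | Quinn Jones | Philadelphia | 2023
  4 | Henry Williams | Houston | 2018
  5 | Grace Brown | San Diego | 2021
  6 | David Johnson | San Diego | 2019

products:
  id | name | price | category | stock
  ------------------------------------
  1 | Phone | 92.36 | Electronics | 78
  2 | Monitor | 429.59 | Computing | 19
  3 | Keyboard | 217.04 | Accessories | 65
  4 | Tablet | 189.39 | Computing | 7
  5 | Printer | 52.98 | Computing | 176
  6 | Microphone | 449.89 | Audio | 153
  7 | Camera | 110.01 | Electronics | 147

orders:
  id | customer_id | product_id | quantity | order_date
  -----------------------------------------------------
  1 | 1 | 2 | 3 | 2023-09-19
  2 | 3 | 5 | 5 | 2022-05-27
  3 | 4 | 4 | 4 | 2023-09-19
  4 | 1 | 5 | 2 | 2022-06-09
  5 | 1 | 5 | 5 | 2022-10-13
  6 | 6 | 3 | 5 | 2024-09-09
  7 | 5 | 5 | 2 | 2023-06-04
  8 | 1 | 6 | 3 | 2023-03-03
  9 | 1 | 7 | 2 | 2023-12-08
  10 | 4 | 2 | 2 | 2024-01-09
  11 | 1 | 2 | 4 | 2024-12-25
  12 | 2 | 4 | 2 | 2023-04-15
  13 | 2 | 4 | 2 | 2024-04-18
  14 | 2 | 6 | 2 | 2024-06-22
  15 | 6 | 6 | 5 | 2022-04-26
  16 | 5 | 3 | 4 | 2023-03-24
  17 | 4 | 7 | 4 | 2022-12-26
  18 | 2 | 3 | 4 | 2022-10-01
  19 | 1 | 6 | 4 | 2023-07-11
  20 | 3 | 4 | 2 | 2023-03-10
SELECT name, signup_year FROM customers WHERE signup_year > 2021

Execution result:
name | signup_year
Bob Garcia | 2023
Quinn Jones | 2023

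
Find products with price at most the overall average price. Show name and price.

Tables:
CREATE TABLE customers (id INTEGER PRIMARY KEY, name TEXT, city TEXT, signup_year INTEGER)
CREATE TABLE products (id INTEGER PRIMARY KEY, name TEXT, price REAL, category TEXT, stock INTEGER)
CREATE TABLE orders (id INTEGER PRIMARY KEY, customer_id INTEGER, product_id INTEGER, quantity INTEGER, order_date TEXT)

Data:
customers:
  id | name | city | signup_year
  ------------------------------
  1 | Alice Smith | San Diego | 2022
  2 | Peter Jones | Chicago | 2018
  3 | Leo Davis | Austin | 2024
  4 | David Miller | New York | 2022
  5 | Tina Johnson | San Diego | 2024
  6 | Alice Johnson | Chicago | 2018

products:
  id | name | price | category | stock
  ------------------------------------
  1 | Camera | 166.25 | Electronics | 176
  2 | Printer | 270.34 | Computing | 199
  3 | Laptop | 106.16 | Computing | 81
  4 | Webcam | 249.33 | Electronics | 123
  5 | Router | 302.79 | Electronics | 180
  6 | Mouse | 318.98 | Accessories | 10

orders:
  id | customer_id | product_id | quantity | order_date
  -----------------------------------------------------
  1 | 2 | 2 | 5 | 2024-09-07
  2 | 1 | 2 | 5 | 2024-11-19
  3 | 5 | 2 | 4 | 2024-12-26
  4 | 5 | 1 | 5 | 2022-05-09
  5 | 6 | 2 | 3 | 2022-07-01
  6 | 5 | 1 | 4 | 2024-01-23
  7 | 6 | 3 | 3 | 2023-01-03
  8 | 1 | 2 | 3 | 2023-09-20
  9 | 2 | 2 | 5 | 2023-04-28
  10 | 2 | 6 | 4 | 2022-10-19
SELECT name, price FROM products WHERE price <= (SELECT AVG(price) FROM products)

Execution result:
name | price
Camera | 166.25
Laptop | 106.16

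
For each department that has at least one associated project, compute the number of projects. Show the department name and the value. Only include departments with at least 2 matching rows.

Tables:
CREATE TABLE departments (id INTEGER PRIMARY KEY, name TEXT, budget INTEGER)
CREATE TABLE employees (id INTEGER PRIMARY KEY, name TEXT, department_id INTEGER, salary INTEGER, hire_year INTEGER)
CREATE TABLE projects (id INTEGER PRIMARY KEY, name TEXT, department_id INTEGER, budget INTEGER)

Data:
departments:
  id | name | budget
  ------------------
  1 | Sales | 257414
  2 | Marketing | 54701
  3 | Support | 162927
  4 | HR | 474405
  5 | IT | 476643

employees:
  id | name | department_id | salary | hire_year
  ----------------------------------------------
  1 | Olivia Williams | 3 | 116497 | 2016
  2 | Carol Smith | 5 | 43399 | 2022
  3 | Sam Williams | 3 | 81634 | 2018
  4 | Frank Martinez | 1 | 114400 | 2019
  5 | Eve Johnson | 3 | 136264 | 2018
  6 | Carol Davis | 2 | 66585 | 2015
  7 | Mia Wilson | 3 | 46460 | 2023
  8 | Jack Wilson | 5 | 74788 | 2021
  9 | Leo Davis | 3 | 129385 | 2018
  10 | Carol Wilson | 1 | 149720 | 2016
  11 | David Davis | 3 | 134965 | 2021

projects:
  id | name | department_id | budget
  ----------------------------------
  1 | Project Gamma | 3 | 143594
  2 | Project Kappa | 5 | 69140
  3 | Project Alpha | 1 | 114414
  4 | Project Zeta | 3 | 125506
SELECT p.name, COUNT(*) AS n FROM projects c JOIN departments p ON c.department_id = p.id GROUP BY p.id, p.name HAVING COUNT(*) >= 2

Execution result:
name | n
Support | 2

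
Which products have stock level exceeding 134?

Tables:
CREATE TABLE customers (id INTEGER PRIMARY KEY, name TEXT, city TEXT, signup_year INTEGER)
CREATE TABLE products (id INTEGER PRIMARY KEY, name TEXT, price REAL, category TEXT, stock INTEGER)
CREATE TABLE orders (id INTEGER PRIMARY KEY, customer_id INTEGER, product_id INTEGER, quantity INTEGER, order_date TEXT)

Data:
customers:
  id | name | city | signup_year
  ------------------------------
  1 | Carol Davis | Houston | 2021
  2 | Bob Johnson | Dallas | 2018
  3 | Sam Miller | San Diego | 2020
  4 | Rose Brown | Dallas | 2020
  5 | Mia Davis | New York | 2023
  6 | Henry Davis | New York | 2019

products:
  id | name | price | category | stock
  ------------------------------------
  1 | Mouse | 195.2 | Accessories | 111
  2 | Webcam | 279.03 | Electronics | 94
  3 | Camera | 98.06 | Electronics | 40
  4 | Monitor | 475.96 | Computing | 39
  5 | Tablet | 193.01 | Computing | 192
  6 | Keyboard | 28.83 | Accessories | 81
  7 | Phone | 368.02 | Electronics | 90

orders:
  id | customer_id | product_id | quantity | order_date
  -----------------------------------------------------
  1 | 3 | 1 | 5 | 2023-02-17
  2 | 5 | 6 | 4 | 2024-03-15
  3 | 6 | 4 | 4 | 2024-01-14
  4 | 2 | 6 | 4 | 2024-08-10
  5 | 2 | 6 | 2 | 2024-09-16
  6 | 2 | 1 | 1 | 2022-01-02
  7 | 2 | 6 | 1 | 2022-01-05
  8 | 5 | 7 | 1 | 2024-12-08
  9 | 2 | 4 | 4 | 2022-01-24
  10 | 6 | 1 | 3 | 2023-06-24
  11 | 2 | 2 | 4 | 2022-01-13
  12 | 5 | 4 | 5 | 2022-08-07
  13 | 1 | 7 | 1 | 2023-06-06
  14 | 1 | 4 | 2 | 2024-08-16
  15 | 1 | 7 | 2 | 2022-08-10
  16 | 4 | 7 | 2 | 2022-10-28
SELECT name, stock FROM products WHERE stock > 134

Execution result:
name | stock
Tablet | 192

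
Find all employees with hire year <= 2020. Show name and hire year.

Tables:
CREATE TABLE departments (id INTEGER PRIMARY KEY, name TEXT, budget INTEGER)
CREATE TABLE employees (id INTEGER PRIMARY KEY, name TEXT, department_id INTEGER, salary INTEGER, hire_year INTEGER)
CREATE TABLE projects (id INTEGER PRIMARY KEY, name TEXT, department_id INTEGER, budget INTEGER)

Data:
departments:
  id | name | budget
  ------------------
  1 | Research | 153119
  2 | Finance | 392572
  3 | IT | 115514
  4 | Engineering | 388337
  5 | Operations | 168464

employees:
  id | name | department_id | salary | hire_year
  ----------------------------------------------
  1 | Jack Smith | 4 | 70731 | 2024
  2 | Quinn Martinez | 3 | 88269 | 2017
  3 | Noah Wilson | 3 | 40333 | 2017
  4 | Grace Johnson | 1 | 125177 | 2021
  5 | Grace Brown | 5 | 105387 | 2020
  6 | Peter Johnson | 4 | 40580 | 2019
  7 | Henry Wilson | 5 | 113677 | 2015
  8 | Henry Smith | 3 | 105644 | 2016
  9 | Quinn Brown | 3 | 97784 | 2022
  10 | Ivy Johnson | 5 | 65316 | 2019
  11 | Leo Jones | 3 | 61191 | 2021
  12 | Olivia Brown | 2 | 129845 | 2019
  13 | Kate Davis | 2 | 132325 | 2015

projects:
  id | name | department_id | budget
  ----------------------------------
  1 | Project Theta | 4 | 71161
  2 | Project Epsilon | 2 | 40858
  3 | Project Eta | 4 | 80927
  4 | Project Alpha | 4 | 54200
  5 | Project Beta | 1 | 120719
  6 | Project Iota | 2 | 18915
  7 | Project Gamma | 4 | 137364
SELECT name, hire_year FROM employees WHERE hire_year <= 2020

Execution result:
name | hire_year
Quinn Martinez | 2017
Noah Wilson | 2017
Grace Brown | 2020
Peter Johnson | 2019
Henry Wilson | 2015
Henry Smith | 2016
Ivy Johnson | 2019
Olivia Brown | 2019
Kate Davis | 2015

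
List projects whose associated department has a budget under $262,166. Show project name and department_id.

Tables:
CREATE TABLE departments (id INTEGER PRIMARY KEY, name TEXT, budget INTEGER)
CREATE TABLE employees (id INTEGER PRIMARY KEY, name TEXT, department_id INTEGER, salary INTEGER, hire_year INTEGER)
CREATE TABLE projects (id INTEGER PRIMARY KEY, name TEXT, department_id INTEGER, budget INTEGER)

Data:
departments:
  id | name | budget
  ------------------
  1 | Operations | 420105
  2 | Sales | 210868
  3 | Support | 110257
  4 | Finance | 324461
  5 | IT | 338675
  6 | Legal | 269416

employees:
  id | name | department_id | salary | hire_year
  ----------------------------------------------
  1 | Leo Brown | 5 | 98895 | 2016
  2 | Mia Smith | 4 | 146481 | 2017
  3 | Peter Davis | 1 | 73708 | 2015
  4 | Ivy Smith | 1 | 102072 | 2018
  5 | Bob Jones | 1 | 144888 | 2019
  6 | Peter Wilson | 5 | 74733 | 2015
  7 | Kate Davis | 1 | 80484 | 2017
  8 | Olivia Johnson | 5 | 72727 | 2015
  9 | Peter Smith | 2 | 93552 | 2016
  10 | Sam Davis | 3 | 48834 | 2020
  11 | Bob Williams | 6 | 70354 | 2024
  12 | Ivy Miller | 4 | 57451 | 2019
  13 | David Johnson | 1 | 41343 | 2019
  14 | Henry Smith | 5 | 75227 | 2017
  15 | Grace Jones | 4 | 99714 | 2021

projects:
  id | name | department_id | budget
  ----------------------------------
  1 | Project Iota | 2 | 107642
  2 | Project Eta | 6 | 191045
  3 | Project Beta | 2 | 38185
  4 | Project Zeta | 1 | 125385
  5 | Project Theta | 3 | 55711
SELECT name, department_id FROM projects WHERE department_id IN (SELECT id FROM departments WHERE budget < 262166)

Execution result:
name | department_id
Project Iota | 2
Project Beta | 2
Project Theta | 3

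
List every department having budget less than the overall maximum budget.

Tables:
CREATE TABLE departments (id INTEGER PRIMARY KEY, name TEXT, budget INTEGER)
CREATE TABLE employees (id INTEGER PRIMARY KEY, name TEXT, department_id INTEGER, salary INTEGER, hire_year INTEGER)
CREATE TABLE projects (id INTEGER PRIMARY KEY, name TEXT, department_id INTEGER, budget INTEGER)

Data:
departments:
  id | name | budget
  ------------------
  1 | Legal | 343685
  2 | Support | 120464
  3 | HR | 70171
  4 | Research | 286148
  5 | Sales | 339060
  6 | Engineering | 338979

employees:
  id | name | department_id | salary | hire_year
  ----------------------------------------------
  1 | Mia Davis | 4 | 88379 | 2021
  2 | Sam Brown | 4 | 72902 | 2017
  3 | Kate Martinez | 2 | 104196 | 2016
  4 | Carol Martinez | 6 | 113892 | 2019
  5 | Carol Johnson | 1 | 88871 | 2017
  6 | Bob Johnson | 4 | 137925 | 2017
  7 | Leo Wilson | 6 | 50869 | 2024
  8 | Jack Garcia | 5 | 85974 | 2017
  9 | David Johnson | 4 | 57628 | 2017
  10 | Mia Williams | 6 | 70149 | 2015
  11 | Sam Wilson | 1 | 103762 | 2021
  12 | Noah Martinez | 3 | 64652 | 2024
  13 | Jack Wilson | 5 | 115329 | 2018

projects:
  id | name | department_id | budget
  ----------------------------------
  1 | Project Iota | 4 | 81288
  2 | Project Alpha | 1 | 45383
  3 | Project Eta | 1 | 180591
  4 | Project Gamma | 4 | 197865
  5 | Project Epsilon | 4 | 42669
SELECT name, budget FROM departments WHERE budget < (SELECT MAX(budget) FROM departments)

Execution result:
name | budget
Support | 120464
HR | 70171
Research | 286148
Sales | 339060
Engineering | 338979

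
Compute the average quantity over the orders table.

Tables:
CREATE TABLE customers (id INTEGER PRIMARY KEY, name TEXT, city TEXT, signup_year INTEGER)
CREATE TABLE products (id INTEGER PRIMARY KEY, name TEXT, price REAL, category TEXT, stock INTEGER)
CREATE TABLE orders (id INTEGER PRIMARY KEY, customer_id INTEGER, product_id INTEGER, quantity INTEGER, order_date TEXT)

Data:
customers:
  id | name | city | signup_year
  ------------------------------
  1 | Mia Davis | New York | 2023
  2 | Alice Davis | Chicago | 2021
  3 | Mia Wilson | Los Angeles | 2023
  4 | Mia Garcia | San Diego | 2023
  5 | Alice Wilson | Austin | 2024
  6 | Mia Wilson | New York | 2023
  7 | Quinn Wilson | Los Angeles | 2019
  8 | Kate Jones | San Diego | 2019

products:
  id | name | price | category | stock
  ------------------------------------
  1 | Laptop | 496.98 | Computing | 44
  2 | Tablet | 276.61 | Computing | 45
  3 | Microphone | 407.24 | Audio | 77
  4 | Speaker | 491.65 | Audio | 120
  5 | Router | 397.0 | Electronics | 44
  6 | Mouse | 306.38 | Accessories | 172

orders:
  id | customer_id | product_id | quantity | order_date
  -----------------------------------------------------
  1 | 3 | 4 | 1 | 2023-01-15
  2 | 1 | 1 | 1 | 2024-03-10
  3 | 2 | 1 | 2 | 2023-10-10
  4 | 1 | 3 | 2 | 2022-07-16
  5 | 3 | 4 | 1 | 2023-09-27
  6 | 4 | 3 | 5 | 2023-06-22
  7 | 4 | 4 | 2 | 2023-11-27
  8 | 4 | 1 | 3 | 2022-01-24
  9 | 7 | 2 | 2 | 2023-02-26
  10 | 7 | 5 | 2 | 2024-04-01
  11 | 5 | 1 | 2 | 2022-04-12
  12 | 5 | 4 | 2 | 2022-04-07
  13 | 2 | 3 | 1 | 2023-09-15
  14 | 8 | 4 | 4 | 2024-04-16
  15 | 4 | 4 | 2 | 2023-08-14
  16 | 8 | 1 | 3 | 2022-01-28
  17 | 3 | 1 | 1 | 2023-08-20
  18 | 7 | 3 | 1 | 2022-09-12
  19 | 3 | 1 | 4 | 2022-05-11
SELECT AVG(quantity) FROM orders

Execution result:
2.16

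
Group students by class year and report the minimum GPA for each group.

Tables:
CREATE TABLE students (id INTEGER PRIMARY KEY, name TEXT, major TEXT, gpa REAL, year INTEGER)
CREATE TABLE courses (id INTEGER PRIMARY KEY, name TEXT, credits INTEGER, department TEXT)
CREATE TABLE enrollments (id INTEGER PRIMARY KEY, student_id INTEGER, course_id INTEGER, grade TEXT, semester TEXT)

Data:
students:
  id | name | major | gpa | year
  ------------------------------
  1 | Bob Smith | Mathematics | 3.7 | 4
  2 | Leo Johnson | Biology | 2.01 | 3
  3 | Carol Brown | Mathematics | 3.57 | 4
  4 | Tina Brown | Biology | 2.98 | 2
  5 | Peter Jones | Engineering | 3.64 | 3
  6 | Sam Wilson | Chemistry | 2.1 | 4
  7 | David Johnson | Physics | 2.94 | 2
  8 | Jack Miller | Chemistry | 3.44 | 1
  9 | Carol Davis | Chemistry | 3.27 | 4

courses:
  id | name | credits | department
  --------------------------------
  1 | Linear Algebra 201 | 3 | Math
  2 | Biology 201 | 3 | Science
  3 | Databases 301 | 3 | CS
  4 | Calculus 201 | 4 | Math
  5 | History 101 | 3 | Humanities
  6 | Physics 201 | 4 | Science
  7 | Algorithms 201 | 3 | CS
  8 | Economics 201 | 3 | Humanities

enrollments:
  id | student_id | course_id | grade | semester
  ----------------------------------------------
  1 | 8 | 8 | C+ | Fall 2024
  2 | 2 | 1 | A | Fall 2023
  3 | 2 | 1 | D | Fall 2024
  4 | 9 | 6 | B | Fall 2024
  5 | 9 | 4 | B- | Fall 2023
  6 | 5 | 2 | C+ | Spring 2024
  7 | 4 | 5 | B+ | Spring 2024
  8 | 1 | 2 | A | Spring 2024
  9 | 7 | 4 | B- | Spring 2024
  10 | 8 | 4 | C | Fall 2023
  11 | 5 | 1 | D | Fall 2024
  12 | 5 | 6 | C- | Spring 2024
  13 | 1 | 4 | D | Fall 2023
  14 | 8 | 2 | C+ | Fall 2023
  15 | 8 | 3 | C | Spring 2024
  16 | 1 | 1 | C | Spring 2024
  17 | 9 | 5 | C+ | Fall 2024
SELECT year, MIN(gpa) AS min_gpa FROM students GROUP BY year

Execution result:
year | min_gpa
1 | 3.44
2 | 2.94
3 | 2.01
4 | 2.10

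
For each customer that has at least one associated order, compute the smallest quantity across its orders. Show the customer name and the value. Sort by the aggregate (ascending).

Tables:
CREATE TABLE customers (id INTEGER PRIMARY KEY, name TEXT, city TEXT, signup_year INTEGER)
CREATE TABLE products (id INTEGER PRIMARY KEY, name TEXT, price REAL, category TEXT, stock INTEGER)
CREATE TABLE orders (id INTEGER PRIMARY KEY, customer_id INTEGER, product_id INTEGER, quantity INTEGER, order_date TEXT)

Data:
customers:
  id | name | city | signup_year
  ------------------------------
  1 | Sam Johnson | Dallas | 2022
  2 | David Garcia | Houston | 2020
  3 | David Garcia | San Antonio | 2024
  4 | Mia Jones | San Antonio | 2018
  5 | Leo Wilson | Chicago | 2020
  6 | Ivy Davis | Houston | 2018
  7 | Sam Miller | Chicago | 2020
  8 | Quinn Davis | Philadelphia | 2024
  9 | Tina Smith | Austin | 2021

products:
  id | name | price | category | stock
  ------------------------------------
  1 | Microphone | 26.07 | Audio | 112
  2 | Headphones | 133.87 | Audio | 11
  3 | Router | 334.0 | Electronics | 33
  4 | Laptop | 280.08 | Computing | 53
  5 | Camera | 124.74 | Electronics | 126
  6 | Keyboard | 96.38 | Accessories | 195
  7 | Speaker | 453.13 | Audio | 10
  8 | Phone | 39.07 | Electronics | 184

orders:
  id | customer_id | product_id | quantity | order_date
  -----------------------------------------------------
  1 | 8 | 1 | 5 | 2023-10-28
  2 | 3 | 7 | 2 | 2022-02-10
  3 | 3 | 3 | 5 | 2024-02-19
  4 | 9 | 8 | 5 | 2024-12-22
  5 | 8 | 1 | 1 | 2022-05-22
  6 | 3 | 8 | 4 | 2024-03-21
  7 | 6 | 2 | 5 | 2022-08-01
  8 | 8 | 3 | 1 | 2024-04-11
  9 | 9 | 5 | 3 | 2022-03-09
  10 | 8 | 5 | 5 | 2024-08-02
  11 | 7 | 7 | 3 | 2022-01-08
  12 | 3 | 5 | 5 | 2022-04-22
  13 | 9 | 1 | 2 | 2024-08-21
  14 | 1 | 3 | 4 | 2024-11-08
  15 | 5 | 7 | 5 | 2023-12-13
SELECT p.name, MIN(c.quantity) AS min_quantity FROM orders c JOIN customers p ON c.customer_id = p.id GROUP BY p.id, p.name ORDER BY min_quantity ASC

Execution result:
name | min_quantity
Quinn Davis | 1
David Garcia | 2
Tina Smith | 2
Sam Miller | 3
Sam Johnson | 4
Leo Wilson | 5
Ivy Davis | 5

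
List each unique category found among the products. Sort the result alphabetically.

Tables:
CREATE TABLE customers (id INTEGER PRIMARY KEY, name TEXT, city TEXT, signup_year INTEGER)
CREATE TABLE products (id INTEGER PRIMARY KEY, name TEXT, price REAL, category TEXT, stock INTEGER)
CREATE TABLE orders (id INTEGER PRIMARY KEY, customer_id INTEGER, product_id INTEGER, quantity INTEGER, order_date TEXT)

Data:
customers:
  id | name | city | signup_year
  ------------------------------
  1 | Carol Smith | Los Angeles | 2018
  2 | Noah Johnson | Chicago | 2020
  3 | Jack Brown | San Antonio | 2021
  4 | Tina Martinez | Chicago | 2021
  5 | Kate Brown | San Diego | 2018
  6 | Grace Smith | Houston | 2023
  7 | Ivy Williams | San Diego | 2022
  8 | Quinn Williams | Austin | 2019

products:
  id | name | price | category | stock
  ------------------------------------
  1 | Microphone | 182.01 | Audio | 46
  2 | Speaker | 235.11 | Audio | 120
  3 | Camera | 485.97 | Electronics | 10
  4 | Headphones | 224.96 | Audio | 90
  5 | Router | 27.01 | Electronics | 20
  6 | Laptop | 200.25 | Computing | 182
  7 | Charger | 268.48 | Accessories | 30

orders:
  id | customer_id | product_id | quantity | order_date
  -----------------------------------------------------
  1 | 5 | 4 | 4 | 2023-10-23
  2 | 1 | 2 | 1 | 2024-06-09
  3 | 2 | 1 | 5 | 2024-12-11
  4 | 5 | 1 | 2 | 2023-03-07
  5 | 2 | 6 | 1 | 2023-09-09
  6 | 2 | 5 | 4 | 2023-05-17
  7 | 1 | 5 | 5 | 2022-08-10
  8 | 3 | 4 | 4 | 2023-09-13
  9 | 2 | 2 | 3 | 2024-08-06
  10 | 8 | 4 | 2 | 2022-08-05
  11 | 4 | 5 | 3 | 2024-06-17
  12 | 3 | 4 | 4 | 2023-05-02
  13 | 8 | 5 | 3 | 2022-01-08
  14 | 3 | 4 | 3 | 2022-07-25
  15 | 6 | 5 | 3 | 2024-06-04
SELECT DISTINCT category FROM products ORDER BY category

Execution result:
category
Accessories
Audio
Computing
Electronics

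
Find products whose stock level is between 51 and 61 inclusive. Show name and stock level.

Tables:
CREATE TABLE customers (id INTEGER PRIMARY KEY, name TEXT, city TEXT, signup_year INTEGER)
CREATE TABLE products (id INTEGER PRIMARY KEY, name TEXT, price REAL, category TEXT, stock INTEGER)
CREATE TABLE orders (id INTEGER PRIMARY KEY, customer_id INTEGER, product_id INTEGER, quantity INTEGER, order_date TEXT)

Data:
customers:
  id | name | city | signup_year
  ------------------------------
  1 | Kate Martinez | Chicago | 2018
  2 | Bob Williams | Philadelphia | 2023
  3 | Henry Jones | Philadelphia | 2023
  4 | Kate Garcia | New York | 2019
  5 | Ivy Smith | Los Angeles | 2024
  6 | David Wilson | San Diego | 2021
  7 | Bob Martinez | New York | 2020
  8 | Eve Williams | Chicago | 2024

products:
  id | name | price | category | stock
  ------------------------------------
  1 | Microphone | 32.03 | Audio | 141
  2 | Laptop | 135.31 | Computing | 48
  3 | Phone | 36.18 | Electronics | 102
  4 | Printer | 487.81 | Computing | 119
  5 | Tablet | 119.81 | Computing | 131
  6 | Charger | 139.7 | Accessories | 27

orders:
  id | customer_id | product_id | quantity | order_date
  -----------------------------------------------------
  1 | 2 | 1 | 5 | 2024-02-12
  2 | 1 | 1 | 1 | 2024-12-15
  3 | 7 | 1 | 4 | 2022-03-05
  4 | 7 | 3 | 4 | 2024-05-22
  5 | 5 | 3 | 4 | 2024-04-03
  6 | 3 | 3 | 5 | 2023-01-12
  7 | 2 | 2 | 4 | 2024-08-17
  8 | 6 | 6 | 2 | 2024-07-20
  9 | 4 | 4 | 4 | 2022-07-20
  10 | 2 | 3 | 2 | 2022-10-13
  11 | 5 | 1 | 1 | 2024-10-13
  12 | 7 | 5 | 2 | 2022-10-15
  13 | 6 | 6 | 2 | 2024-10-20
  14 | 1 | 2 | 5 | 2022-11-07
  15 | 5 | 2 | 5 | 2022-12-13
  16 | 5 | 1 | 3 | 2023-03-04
SELECT name, stock FROM products WHERE stock BETWEEN 51 AND 61

Execution result:
(no rows)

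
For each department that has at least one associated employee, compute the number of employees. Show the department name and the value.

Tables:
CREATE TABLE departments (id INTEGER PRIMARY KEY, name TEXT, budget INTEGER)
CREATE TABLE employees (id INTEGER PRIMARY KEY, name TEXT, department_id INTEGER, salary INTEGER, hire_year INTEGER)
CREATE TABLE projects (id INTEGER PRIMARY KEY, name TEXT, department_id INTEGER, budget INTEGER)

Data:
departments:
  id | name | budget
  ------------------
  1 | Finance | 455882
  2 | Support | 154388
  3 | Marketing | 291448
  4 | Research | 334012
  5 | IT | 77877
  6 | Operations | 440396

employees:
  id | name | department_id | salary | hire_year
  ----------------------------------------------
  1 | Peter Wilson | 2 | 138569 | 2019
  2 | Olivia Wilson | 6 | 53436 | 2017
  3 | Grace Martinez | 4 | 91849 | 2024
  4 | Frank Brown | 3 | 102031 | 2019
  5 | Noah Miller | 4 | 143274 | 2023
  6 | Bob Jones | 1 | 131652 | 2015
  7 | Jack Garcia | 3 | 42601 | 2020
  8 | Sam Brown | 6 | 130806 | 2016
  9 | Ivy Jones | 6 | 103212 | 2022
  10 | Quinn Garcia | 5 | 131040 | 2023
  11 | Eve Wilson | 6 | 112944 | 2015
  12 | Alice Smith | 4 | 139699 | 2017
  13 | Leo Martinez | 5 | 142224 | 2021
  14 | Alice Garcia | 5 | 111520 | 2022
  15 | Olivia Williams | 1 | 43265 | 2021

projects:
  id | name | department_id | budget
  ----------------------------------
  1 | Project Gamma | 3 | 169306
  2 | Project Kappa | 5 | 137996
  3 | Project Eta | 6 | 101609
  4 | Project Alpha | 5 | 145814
SELECT p.name, COUNT(*) AS n FROM employees c JOIN departments p ON c.department_id = p.id GROUP BY p.id, p.name

Execution result:
name | n
Finance | 2
Support | 1
Marketing | 2
Research | 3
IT | 3
Operations | 4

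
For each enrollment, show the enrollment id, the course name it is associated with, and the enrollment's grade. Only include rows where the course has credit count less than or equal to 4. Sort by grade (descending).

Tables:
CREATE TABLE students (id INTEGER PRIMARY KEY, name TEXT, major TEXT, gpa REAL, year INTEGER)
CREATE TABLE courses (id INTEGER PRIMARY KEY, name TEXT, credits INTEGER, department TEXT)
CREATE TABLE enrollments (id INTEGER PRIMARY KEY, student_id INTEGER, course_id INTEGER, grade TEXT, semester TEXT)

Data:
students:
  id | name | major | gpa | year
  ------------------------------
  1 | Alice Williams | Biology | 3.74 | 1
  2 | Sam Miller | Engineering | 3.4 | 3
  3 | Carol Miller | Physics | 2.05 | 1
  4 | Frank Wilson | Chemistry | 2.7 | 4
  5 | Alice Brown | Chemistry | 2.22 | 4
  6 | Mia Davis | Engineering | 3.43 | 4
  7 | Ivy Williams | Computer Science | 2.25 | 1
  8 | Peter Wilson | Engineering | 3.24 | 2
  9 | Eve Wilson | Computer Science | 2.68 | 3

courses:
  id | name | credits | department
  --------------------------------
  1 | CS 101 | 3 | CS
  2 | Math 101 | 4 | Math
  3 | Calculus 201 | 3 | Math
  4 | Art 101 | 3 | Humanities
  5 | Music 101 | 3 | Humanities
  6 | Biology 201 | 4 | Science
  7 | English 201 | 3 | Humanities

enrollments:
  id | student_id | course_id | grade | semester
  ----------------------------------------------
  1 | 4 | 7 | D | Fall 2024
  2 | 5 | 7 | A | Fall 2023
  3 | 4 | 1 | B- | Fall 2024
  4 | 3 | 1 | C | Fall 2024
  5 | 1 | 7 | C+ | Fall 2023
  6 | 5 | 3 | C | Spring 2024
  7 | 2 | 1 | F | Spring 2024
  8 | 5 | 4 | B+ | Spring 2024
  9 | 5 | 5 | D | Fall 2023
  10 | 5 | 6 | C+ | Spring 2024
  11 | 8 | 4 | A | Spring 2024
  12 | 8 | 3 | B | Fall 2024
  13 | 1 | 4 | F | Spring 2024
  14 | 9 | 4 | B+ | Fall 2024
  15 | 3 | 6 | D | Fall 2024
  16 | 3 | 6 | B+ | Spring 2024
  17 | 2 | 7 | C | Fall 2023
SELECT c.id, p.name AS course, c.grade FROM enrollments c JOIN courses p ON c.course_id = p.id WHERE p.credits <= 4 ORDER BY c.grade DESC

Execution result:
id | course | grade
7 | CS 101 | F
13 | Art 101 | F
1 | English 201 | D
9 | Music 101 | D
15 | Biology 201 | D
5 | English 201 | C+
10 | Biology 201 | C+
4 | CS 101 | C
6 | Calculus 201 | C
17 | English 201 | C
3 | CS 101 | B-
8 | Art 101 | B+
14 | Art 101 | B+
16 | Biology 201 | B+
12 | Calculus 201 | B
2 | English 201 | A
11 | Art 101 | A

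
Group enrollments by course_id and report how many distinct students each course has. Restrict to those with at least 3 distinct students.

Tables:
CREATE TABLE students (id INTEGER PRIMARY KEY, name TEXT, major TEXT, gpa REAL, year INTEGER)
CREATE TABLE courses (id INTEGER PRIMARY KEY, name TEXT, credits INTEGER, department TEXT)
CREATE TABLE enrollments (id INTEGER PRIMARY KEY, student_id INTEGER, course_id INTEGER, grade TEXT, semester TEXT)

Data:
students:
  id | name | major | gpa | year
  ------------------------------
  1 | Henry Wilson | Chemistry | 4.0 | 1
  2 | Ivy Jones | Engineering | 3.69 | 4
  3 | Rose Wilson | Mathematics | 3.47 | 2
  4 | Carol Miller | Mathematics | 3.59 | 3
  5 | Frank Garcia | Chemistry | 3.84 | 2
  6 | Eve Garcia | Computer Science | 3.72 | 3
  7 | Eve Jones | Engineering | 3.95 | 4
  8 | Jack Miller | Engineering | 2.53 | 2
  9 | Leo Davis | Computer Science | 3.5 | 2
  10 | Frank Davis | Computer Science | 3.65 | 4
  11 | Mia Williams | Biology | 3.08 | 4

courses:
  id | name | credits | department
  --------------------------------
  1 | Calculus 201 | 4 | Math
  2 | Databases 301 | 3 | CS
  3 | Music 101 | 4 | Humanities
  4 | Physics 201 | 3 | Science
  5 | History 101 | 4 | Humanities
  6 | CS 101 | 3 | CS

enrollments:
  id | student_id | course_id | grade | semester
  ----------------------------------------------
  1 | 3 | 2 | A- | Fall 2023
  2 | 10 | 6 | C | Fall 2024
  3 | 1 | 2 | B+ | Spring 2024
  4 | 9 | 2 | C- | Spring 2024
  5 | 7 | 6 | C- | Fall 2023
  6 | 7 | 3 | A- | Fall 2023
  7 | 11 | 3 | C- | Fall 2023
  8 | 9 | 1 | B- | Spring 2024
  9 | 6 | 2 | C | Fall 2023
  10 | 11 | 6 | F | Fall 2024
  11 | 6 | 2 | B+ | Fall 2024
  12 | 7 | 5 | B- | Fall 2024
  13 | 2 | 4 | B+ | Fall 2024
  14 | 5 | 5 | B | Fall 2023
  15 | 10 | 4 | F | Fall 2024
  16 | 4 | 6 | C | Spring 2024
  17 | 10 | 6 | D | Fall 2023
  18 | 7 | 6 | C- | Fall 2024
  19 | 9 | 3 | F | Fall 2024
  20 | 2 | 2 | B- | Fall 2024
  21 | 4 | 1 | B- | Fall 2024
SELECT course_id, COUNT(DISTINCT student_id) AS distinct_student_count FROM enrollments GROUP BY course_id HAVING COUNT(DISTINCT student_id) >= 3

Execution result:
course_id | distinct_student_count
2 | 5
3 | 3
6 | 4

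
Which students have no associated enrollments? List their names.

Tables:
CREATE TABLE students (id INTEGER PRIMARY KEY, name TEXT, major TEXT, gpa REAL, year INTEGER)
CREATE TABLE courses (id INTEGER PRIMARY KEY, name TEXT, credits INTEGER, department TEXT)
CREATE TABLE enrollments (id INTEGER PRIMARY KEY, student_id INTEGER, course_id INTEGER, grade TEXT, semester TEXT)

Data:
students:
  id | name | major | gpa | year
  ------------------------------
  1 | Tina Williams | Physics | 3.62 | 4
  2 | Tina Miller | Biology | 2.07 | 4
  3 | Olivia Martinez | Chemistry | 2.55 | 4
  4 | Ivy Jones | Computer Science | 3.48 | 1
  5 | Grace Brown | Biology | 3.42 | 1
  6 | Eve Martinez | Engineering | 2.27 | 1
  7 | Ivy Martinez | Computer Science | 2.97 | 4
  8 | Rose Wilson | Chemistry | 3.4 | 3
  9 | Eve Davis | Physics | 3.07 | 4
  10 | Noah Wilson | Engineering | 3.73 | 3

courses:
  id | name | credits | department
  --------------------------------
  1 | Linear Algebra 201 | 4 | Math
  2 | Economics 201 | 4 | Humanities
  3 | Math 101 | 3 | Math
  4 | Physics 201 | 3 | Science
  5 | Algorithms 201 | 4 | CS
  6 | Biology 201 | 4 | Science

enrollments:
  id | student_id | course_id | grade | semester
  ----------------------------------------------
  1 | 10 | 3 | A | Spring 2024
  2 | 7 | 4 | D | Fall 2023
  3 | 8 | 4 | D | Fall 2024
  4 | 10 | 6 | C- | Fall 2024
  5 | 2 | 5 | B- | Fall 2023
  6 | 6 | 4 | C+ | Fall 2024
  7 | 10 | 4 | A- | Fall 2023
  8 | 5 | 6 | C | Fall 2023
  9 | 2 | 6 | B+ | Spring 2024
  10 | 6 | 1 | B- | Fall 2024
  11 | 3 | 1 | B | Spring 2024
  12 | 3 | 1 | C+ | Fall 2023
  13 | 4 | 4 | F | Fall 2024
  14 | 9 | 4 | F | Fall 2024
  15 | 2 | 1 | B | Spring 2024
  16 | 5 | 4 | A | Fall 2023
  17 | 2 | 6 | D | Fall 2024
SELECT p.name FROM students p LEFT JOIN enrollments c ON c.student_id = p.id WHERE c.id IS NULL

Execution result:
Tina Williams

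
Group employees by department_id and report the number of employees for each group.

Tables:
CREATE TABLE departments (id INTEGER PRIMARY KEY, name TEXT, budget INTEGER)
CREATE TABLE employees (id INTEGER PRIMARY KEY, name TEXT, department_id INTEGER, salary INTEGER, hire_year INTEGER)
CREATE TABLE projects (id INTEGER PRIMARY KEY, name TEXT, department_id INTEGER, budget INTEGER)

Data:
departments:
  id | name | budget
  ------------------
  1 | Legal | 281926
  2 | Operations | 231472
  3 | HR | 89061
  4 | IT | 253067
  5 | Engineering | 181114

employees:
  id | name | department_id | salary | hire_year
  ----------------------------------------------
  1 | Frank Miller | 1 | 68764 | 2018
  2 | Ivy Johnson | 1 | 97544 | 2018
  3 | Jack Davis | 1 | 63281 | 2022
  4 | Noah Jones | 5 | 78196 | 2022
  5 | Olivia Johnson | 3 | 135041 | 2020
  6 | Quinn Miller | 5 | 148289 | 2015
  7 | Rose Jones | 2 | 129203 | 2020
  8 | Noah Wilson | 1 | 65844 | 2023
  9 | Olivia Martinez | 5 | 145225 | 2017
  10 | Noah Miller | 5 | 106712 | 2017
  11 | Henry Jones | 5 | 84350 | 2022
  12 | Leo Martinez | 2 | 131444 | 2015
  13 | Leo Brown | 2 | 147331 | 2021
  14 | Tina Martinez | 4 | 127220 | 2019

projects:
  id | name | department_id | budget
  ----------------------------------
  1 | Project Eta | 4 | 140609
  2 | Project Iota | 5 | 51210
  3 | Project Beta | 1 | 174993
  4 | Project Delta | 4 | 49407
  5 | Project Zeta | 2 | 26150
SELECT department_id, COUNT(*) AS n FROM employees GROUP BY department_id

Execution result:
department_id | n
1 | 4
2 | 3
3 | 1
4 | 1
5 | 5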